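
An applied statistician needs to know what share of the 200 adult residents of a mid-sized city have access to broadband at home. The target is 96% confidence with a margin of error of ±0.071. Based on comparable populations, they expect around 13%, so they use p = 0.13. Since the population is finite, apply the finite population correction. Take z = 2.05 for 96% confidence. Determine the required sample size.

Unadjusted: n₀ = 2.05² × 0.13 × 0.87 / 0.071² ≈ 94.29, so n₀ = 95.
Finite population correction with N = 200: n = n₀ / (1 + (n₀−1)/N) = 95 / (1 + 94/200) = 95 / 1.4700 ≈ 64.63.
Rounding up, n = 65.

65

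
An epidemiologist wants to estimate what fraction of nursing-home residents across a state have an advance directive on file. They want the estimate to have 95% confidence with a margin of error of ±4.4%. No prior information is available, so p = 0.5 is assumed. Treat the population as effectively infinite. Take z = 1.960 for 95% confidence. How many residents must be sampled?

497

With p = 0.5, p(1−p) = 0.25.
n = z²·p(1−p)/E² = 1.960² × 0.2500 / 0.044² = 3.8416 × 0.2500 / 0.001936 ≈ 496.07.
Rounding up gives n = 497.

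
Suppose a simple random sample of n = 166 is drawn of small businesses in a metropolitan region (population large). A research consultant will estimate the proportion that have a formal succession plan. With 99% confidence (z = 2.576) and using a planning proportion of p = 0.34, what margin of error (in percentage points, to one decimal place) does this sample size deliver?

9.5

SE(p̂) = √[p(1−p)/n] = √[0.2244/166] = 0.03677.
E = z × SE = 2.576 × 0.03677 = 0.09471, or 9.5 percentage points.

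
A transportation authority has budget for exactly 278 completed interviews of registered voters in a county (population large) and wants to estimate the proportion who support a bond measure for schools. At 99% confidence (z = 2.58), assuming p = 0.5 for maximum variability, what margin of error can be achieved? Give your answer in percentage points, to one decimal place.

7.7

SE(p̂) = √[p(1−p)/n] = √[0.2500/278] = 0.02999.
E = z × SE = 2.58 × 0.02999 = 0.07737, or 7.7 percentage points.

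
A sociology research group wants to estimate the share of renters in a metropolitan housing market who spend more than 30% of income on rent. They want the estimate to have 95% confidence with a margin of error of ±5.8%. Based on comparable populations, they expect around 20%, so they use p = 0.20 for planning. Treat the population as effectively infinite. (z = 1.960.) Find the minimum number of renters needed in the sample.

183

With p = 0.20, p(1−p) = 0.1600.
n = z²·p(1−p)/E² = 1.960² × 0.1600 / 0.058² = 3.8416 × 0.1600 / 0.003364 ≈ 182.72.
Rounding up gives n = 183.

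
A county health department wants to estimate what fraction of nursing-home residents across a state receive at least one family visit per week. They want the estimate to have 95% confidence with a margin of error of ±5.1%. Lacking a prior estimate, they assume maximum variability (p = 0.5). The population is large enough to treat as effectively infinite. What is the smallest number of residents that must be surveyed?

For 95% confidence, z = 1.960.
With p = 0.5, p(1−p) = 0.25.
n = z²·p(1−p)/E² = 1.960² × 0.2500 / 0.051² = 3.8416 × 0.2500 / 0.002601 ≈ 369.24.
Rounding up gives n = 370.

370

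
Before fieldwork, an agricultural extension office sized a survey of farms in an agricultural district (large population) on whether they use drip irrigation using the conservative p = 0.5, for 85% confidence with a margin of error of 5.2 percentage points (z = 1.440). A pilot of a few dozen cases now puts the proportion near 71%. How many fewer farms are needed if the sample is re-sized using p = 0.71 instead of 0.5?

Conservative (p = 0.5): n = 1.440² × 0.25 / 0.052² ≈ 191.72 → 192.
Using p = 0.71: p(1−p) = 0.2059, so n = 1.440² × 0.2059 / 0.052² ≈ 157.90 → 158.
Reduction: 192 − 158 = 34.

34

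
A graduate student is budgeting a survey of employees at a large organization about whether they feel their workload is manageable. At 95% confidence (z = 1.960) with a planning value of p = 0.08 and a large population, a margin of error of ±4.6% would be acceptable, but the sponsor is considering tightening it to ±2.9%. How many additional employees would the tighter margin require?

203

At ±4.6%: n = 1.960² × 0.0736 / 0.046² ≈ 133.62 → 134.
At ±2.9%: n = 1.960² × 0.0736 / 0.029² ≈ 336.20 → 337.
Additional respondents: 337 − 134 = 203.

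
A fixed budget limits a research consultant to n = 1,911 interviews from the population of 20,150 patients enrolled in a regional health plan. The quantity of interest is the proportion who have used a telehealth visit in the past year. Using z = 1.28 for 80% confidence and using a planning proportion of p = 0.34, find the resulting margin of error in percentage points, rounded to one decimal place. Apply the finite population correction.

Finite-population factor: (N−n)/(N−1) = (20150−1911)/(20150−1) = 0.9052.
SE(p̂) = √[p(1−p)/n · (N−n)/(N−1)] = √[0.2244/1911 × 0.9052] = 0.01031.
E = z × SE = 1.28 × 0.01031 = 0.01320 ≈ 1.3 percentage points.

1.3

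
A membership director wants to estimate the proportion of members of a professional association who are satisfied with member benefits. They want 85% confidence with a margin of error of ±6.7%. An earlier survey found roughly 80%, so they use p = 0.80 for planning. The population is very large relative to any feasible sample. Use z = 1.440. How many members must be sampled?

74

With p = 0.80, p(1−p) = 0.1600.
n = z²·p(1−p)/E² = 1.440² × 0.1600 / 0.067² = 2.0736 × 0.1600 / 0.004489 ≈ 73.91.
Rounding up gives n = 74.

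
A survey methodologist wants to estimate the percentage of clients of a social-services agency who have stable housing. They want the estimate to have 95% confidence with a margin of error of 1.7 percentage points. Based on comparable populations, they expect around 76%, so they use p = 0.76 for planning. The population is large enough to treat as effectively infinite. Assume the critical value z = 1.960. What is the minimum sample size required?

2425

With p = 0.76, p(1−p) = 0.1824.
n = z²·p(1−p)/E² = 1.960² × 0.1824 / 0.017² = 3.8416 × 0.1824 / 0.000289 ≈ 2424.59.
Rounding up gives n = 2425.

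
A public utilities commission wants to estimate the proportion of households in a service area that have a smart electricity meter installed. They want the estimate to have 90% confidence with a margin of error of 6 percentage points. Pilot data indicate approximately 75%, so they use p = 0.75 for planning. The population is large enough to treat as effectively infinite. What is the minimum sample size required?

141

For 90% confidence, z = 1.64.
With p = 0.75, p(1−p) = 0.1875.
n = z²·p(1−p)/E² = 1.64² × 0.1875 / 0.060² = 2.6896 × 0.1875 / 0.003600 ≈ 140.08.
Rounding up gives n = 141.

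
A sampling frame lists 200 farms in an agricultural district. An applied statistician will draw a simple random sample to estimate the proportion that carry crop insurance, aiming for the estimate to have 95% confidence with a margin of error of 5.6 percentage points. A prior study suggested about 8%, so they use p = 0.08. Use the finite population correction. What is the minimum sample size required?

For 95% confidence, z = 1.960.
Unadjusted: n₀ = 1.960² × 0.08 × 0.92 / 0.056² ≈ 90.16, so n₀ = 91.
Finite population correction with N = 200: n = n₀ / (1 + (n₀−1)/N) = 91 / (1 + 90/200) = 91 / 1.4500 ≈ 62.76.
Rounding up, n = 63.

63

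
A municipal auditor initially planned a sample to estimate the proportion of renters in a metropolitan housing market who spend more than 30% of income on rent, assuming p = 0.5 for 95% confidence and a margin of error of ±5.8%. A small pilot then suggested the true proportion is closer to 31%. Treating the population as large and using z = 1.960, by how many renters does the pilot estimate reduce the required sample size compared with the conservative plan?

Conservative (p = 0.5): n = 1.960² × 0.25 / 0.058² ≈ 285.49 → 286.
Using p = 0.31: p(1−p) = 0.2139, so n = 1.960² × 0.2139 / 0.058² ≈ 244.27 → 245.
Reduction: 286 − 245 = 41.

41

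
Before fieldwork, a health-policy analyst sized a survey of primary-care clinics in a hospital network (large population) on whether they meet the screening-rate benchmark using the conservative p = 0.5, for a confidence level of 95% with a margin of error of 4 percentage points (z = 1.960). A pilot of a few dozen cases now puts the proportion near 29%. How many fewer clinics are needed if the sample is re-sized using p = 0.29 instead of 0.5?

Conservative (p = 0.5): n = 1.960² × 0.25 / 0.040² ≈ 600.25 → 601.
Using p = 0.29: p(1−p) = 0.2059, so n = 1.960² × 0.2059 / 0.040² ≈ 494.37 → 495.
Reduction: 601 − 495 = 106.

106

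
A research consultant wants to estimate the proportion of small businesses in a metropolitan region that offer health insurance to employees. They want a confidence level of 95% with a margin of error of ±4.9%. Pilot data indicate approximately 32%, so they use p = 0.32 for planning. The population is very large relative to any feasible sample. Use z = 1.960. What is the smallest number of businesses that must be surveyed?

349

With p = 0.32, p(1−p) = 0.2176.
n = z²·p(1−p)/E² = 1.960² × 0.2176 / 0.049² = 3.8416 × 0.2176 / 0.002401 ≈ 348.16.
Rounding up gives n = 349.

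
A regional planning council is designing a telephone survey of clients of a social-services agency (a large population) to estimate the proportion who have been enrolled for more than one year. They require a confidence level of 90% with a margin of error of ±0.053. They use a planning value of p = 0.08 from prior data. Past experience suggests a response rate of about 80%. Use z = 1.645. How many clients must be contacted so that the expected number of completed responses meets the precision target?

89

Completed interviews needed: n₀ = 1.645² × 0.0736 / 0.053² ≈ 70.90 → 71.
At an 80% response rate, contacts needed = 71 / 0.80 ≈ 88.75 → 89.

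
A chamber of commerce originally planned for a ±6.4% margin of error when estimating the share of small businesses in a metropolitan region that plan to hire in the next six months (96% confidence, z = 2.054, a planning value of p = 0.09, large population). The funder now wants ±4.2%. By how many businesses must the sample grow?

111

At ±6.4%: n = 2.054² × 0.0819 / 0.064² ≈ 84.36 → 85.
At ±4.2%: n = 2.054² × 0.0819 / 0.042² ≈ 195.88 → 196.
Additional respondents: 196 − 85 = 111.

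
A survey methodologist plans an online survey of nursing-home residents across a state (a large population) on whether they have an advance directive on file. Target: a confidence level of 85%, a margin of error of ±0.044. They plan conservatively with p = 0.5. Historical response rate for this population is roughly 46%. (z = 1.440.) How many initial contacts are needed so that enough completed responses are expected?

583

Completed interviews needed: n₀ = 1.440² × 0.2500 / 0.044² ≈ 267.77 → 268.
At a 46% response rate, contacts needed = 268 / 0.46 ≈ 582.61 → 583.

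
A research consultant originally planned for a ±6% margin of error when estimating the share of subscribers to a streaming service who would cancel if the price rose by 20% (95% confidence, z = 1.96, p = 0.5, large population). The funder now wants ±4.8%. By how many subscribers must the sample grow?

150

At ±6%: n = 1.96² × 0.2500 / 0.060² ≈ 266.78 → 267.
At ±4.8%: n = 1.96² × 0.2500 / 0.048² ≈ 416.84 → 417.
Additional respondents: 417 − 267 = 150.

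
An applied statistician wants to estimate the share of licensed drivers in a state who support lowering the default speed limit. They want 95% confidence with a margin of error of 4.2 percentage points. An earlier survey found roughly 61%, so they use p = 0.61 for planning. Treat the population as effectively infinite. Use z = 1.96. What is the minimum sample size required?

With p = 0.61, p(1−p) = 0.2379.
n = z²·p(1−p)/E² = 1.96² × 0.2379 / 0.042² = 3.8416 × 0.2379 / 0.001764 ≈ 518.09.
Rounding up gives n = 519.

519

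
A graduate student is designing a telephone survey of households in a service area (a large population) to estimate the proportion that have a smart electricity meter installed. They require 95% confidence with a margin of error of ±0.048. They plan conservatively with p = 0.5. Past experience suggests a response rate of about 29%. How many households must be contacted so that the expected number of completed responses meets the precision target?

For 95% confidence, z = 1.960.
Completed interviews needed: n₀ = 1.960² × 0.2500 / 0.048² ≈ 416.84 → 417.
At a 29% response rate, contacts needed = 417 / 0.29 ≈ 1437.93 → 1438.

1438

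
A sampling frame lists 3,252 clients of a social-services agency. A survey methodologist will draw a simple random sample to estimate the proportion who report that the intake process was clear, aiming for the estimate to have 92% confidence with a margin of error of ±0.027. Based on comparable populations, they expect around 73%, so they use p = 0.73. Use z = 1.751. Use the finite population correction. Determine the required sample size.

661

Unadjusted: n₀ = 1.751² × 0.73 × 0.27 / 0.027² ≈ 828.96, so n₀ = 829.
Finite population correction with N = 3,252: n = n₀ / (1 + (n₀−1)/N) = 829 / (1 + 828/3252) = 829 / 1.2546 ≈ 660.76.
Rounding up, n = 661.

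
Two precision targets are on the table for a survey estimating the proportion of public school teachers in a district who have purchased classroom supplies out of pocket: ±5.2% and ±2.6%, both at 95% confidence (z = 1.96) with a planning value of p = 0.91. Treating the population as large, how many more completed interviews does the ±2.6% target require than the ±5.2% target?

At ±5.2%: n = 1.96² × 0.0819 / 0.052² ≈ 116.36 → 117.
At ±2.6%: n = 1.96² × 0.0819 / 0.026² ≈ 465.42 → 466.
Additional respondents: 466 − 117 = 349.

349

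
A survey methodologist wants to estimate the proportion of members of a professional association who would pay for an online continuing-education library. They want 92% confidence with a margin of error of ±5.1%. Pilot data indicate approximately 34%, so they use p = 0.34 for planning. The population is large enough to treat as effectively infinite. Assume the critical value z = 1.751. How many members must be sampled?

With p = 0.34, p(1−p) = 0.2244.
n = z²·p(1−p)/E² = 1.751² × 0.2244 / 0.051² = 3.0660 × 0.2244 / 0.002601 ≈ 264.52.
Rounding up gives n = 265.

265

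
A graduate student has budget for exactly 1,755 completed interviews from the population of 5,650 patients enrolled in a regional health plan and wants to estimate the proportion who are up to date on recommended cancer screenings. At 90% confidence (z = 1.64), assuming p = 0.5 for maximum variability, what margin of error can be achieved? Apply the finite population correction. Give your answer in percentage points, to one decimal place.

1.6

Finite-population factor: (N−n)/(N−1) = (5650−1755)/(5650−1) = 0.6895.
SE(p̂) = √[p(1−p)/n · (N−n)/(N−1)] = √[0.2500/1755 × 0.6895] = 0.00991.
E = z × SE = 1.64 × 0.00991 = 0.01625 ≈ 1.6 percentage points.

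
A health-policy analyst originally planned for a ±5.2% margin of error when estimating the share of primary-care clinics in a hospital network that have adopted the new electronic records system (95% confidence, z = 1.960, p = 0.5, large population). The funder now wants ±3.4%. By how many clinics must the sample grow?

475

At ±5.2%: n = 1.960² × 0.2500 / 0.052² ≈ 355.18 → 356.
At ±3.4%: n = 1.960² × 0.2500 / 0.034² ≈ 830.80 → 831.
Additional respondents: 831 − 356 = 475.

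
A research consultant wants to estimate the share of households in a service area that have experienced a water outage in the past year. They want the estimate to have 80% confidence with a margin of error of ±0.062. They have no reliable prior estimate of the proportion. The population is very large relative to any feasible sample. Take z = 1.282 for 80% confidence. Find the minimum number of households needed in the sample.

107

With no prior estimate, use p = 0.5, giving p(1−p) = 0.25.
n = z²·p(1−p)/E² = 1.282² × 0.2500 / 0.062² = 1.6435 × 0.2500 / 0.003844 ≈ 106.89.
Rounding up gives n = 107.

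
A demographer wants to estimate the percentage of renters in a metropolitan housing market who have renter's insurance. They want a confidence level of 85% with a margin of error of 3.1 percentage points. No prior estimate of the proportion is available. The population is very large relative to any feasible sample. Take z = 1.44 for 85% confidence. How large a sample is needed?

540

With no prior estimate, use p = 0.5, giving p(1−p) = 0.25.
n = z²·p(1−p)/E² = 1.44² × 0.2500 / 0.031² = 2.0736 × 0.2500 / 0.000961 ≈ 539.44.
Rounding up gives n = 540.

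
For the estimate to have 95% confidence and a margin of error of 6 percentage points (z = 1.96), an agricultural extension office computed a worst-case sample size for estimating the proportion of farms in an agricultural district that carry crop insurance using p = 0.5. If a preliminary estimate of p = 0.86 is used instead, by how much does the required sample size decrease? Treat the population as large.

Conservative (p = 0.5): n = 1.96² × 0.25 / 0.060² ≈ 266.78 → 267.
Using p = 0.86: p(1−p) = 0.1204, so n = 1.96² × 0.1204 / 0.060² ≈ 128.48 → 129.
Reduction: 267 − 129 = 138.

138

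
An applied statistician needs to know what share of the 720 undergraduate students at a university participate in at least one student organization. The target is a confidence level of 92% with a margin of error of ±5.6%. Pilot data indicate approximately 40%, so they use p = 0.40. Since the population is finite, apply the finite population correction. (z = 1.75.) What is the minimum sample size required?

178

Unadjusted: n₀ = 1.75² × 0.40 × 0.60 / 0.056² ≈ 234.38, so n₀ = 235.
Finite population correction with N = 720: n = n₀ / (1 + (n₀−1)/N) = 235 / (1 + 234/720) = 235 / 1.3250 ≈ 177.36.
Rounding up, n = 178.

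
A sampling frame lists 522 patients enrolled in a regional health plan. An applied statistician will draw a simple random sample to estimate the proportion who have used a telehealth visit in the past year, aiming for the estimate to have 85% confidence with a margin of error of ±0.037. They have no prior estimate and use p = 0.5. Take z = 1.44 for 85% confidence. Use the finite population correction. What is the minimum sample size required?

220

Unadjusted: n₀ = 1.44² × 0.50 × 0.50 / 0.037² ≈ 378.67, so n₀ = 379.
Finite population correction with N = 522: n = n₀ / (1 + (n₀−1)/N) = 379 / (1 + 378/522) = 379 / 1.7241 ≈ 219.82.
Rounding up, n = 220.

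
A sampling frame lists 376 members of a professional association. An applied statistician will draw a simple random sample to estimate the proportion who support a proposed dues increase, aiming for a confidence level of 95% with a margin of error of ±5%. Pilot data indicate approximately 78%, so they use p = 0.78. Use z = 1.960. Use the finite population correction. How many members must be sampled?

Unadjusted: n₀ = 1.960² × 0.78 × 0.22 / 0.050² ≈ 263.69, so n₀ = 264.
Finite population correction with N = 376: n = n₀ / (1 + (n₀−1)/N) = 264 / (1 + 263/376) = 264 / 1.6995 ≈ 155.34.
Rounding up, n = 156.

156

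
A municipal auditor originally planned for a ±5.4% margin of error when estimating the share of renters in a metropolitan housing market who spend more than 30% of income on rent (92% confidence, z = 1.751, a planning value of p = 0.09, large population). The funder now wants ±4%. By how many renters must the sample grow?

70

At ±5.4%: n = 1.751² × 0.0819 / 0.054² ≈ 86.11 → 87.
At ±4%: n = 1.751² × 0.0819 / 0.040² ≈ 156.94 → 157.
Additional respondents: 157 − 87 = 70.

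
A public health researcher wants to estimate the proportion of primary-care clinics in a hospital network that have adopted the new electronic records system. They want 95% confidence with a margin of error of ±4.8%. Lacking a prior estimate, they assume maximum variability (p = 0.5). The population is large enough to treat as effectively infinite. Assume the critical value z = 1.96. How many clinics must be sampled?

417

With p = 0.5, p(1−p) = 0.25.
n = z²·p(1−p)/E² = 1.96² × 0.2500 / 0.048² = 3.8416 × 0.2500 / 0.002304 ≈ 416.84.
Rounding up gives n = 417.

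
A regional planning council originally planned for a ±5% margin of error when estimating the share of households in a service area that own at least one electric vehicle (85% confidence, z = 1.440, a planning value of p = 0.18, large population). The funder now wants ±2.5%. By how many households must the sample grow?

367

At ±5%: n = 1.440² × 0.1476 / 0.050² ≈ 122.43 → 123.
At ±2.5%: n = 1.440² × 0.1476 / 0.025² ≈ 489.70 → 490.
Additional respondents: 490 − 123 = 367.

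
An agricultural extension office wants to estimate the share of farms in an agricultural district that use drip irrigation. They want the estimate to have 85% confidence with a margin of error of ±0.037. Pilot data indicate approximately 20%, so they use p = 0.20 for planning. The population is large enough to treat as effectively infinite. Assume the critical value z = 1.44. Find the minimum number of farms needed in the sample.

243

With p = 0.20, p(1−p) = 0.1600.
n = z²·p(1−p)/E² = 1.44² × 0.1600 / 0.037² = 2.0736 × 0.1600 / 0.001369 ≈ 242.35.
Rounding up gives n = 243.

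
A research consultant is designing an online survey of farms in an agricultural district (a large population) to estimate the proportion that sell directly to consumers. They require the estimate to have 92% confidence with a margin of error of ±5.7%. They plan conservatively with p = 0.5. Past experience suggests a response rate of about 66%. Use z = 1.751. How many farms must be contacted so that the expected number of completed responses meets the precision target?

Completed interviews needed: n₀ = 1.751² × 0.2500 / 0.057² ≈ 235.92 → 236.
At a 66% response rate, contacts needed = 236 / 0.66 ≈ 357.58 → 358.

358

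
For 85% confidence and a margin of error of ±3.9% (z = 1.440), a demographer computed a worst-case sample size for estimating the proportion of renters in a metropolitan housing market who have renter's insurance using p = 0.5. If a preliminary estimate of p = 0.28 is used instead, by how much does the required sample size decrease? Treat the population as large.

66

Conservative (p = 0.5): n = 1.440² × 0.25 / 0.039² ≈ 340.83 → 341.
Using p = 0.28: p(1−p) = 0.2016, so n = 1.440² × 0.2016 / 0.039² ≈ 274.84 → 275.
Reduction: 341 − 275 = 66.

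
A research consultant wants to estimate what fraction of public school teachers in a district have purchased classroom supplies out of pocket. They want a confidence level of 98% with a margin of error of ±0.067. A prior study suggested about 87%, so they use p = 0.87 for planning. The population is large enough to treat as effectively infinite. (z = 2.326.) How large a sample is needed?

137

With p = 0.87, p(1−p) = 0.1131.
n = z²·p(1−p)/E² = 2.326² × 0.1131 / 0.067² = 5.4103 × 0.1131 / 0.004489 ≈ 136.31.
Rounding up gives n = 137.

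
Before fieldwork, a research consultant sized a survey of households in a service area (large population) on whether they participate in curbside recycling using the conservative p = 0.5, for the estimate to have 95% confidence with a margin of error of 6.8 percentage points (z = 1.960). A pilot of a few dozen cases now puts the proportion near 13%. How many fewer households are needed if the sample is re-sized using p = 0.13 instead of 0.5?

Conservative (p = 0.5): n = 1.960² × 0.25 / 0.068² ≈ 207.70 → 208.
Using p = 0.13: p(1−p) = 0.1131, so n = 1.960² × 0.1131 / 0.068² ≈ 93.96 → 94.
Reduction: 208 − 94 = 114.

114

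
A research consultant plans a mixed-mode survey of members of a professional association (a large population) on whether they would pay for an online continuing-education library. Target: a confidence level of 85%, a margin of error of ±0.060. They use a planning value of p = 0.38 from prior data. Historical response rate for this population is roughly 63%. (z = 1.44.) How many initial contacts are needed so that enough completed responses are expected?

216

Completed interviews needed: n₀ = 1.44² × 0.2356 / 0.060² ≈ 135.71 → 136.
At a 63% response rate, contacts needed = 136 / 0.63 ≈ 215.87 → 216.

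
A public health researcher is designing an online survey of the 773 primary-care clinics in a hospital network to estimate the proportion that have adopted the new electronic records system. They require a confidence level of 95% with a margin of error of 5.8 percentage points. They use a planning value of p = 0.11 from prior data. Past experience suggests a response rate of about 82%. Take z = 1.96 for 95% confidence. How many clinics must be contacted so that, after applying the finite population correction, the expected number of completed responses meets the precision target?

120

Completed interviews needed (unadjusted): n₀ = 1.96² × 0.0979 / 0.058² ≈ 111.80 → 112.
FPC for N = 773: n = 112 / (1 + 111/773) = 112 / 1.1436 ≈ 97.94 → 98.
At an 82% response rate, contacts needed = 98 / 0.82 ≈ 119.51 → 120.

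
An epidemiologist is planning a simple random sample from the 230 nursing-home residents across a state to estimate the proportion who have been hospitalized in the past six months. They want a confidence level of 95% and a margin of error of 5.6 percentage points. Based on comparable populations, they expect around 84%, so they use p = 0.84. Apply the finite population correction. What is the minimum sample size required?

97

For 95% confidence, z = 1.960.
Unadjusted: n₀ = 1.960² × 0.84 × 0.16 / 0.056² ≈ 164.64, so n₀ = 165.
Finite population correction with N = 230: n = n₀ / (1 + (n₀−1)/N) = 165 / (1 + 164/230) = 165 / 1.7130 ≈ 96.32.
Rounding up, n = 97.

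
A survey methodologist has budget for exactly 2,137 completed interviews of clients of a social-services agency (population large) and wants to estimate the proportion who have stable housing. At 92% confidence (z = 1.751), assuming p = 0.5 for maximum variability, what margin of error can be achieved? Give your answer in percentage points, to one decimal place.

1.9

SE(p̂) = √[p(1−p)/n] = √[0.2500/2137] = 0.01082.
E = z × SE = 1.751 × 0.01082 = 0.01894, or 1.9 percentage points.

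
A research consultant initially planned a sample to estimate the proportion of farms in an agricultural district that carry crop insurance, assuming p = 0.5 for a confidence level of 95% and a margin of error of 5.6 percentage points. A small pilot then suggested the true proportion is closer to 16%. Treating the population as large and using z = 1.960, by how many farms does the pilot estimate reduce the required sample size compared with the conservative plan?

142

Conservative (p = 0.5): n = 1.960² × 0.25 / 0.056² ≈ 306.25 → 307.
Using p = 0.16: p(1−p) = 0.1344, so n = 1.960² × 0.1344 / 0.056² ≈ 164.64 → 165.
Reduction: 307 − 165 = 142.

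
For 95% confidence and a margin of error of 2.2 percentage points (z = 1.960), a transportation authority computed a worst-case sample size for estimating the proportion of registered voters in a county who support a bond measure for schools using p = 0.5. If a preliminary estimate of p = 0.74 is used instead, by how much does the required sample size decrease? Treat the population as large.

457

Conservative (p = 0.5): n = 1.960² × 0.25 / 0.022² ≈ 1984.30 → 1985.
Using p = 0.74: p(1−p) = 0.1924, so n = 1.960² × 0.1924 / 0.022² ≈ 1527.12 → 1528.
Reduction: 1985 − 1528 = 457.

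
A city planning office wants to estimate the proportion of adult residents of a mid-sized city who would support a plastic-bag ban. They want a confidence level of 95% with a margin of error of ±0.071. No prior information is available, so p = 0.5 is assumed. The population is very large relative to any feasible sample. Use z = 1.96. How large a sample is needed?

With p = 0.5, p(1−p) = 0.25.
n = z²·p(1−p)/E² = 1.96² × 0.2500 / 0.071² = 3.8416 × 0.2500 / 0.005041 ≈ 190.52.
Rounding up gives n = 191.

191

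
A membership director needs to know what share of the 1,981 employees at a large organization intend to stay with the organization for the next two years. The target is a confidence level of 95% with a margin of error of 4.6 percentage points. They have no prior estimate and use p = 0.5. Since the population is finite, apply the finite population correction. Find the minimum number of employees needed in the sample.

370

For 95% confidence, z = 1.960.
Unadjusted: n₀ = 1.960² × 0.50 × 0.50 / 0.046² ≈ 453.88, so n₀ = 454.
Finite population correction with N = 1,981: n = n₀ / (1 + (n₀−1)/N) = 454 / (1 + 453/1981) = 454 / 1.2287 ≈ 369.50.
Rounding up, n = 370.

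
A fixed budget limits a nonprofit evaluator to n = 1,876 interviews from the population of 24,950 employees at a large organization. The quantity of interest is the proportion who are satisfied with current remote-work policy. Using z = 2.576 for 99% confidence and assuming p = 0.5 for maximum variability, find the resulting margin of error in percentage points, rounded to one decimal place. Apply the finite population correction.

2.9

Finite-population factor: (N−n)/(N−1) = (24950−1876)/(24950−1) = 0.9248.
SE(p̂) = √[p(1−p)/n · (N−n)/(N−1)] = √[0.2500/1876 × 0.9248] = 0.01110.
E = z × SE = 2.576 × 0.01110 = 0.02860 ≈ 2.9 percentage points.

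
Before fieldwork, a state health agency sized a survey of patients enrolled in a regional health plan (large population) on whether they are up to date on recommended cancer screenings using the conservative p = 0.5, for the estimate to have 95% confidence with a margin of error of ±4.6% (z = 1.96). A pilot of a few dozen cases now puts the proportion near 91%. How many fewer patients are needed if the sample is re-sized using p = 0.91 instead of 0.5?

Conservative (p = 0.5): n = 1.96² × 0.25 / 0.046² ≈ 453.88 → 454.
Using p = 0.91: p(1−p) = 0.0819, so n = 1.96² × 0.0819 / 0.046² ≈ 148.69 → 149.
Reduction: 454 − 149 = 305.

305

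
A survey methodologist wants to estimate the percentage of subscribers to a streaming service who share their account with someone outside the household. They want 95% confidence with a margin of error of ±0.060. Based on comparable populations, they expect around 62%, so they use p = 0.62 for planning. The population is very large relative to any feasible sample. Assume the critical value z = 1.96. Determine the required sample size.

252

With p = 0.62, p(1−p) = 0.2356.
n = z²·p(1−p)/E² = 1.96² × 0.2356 / 0.060² = 3.8416 × 0.2356 / 0.003600 ≈ 251.41.
Rounding up gives n = 252.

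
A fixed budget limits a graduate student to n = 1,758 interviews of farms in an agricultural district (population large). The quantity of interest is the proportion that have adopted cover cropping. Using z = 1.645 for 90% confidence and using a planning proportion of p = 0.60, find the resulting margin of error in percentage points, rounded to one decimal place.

1.9

SE(p̂) = √[p(1−p)/n] = √[0.2400/1758] = 0.01168.
E = z × SE = 1.645 × 0.01168 = 0.01922, or 1.9 percentage points.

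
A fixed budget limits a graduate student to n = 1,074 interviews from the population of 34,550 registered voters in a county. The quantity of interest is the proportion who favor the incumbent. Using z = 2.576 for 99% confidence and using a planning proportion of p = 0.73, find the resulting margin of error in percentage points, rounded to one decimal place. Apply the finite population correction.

3.4

Finite-population factor: (N−n)/(N−1) = (34550−1074)/(34550−1) = 0.9689.
SE(p̂) = √[p(1−p)/n · (N−n)/(N−1)] = √[0.1971/1074 × 0.9689] = 0.01333.
E = z × SE = 2.576 × 0.01333 = 0.03435 ≈ 3.4 percentage points.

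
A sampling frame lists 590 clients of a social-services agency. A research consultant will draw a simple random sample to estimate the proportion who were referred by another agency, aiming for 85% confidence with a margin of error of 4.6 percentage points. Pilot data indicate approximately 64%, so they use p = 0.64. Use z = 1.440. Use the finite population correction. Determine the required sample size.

164

Unadjusted: n₀ = 1.440² × 0.64 × 0.36 / 0.046² ≈ 225.78, so n₀ = 226.
Finite population correction with N = 590: n = n₀ / (1 + (n₀−1)/N) = 226 / (1 + 225/590) = 226 / 1.3814 ≈ 163.61.
Rounding up, n = 164.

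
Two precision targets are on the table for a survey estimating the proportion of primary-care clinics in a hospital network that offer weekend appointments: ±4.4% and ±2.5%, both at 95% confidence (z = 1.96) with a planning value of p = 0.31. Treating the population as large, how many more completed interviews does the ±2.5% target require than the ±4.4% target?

At ±4.4%: n = 1.96² × 0.2139 / 0.044² ≈ 424.44 → 425.
At ±2.5%: n = 1.96² × 0.2139 / 0.025² ≈ 1314.75 → 1315.
Additional respondents: 1315 − 425 = 890.

890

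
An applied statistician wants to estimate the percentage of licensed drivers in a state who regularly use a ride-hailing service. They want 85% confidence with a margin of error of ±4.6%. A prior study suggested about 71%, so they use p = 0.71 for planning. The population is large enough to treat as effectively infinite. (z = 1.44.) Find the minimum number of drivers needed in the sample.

202

With p = 0.71, p(1−p) = 0.2059.
n = z²·p(1−p)/E² = 1.44² × 0.2059 / 0.046² = 2.0736 × 0.2059 / 0.002116 ≈ 201.77.
Rounding up gives n = 202.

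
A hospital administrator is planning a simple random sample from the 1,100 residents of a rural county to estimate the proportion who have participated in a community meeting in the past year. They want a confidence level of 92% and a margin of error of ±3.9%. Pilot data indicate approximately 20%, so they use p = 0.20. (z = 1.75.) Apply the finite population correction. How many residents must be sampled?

Unadjusted: n₀ = 1.75² × 0.20 × 0.80 / 0.039² ≈ 322.16, so n₀ = 323.
Finite population correction with N = 1,100: n = n₀ / (1 + (n₀−1)/N) = 323 / (1 + 322/1100) = 323 / 1.2927 ≈ 249.86.
Rounding up, n = 250.

250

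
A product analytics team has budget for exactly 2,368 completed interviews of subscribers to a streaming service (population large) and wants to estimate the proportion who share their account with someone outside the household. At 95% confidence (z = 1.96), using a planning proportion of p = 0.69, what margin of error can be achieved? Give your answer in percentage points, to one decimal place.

1.9

SE(p̂) = √[p(1−p)/n] = √[0.2139/2368] = 0.00950.
E = z × SE = 1.96 × 0.00950 = 0.01863, or 1.9 percentage points.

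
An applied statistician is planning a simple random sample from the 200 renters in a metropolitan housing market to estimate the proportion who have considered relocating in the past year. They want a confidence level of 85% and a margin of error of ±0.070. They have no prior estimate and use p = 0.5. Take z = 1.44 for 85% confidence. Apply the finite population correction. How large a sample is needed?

Unadjusted: n₀ = 1.44² × 0.50 × 0.50 / 0.070² ≈ 105.80, so n₀ = 106.
Finite population correction with N = 200: n = n₀ / (1 + (n₀−1)/N) = 106 / (1 + 105/200) = 106 / 1.5250 ≈ 69.51.
Rounding up, n = 70.

70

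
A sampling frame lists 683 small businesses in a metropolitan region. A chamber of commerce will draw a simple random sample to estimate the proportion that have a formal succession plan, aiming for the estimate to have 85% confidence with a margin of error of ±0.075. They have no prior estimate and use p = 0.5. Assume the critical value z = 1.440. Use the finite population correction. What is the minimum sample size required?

Unadjusted: n₀ = 1.440² × 0.50 × 0.50 / 0.075² ≈ 92.16, so n₀ = 93.
Finite population correction with N = 683: n = n₀ / (1 + (n₀−1)/N) = 93 / (1 + 92/683) = 93 / 1.1347 ≈ 81.96.
Rounding up, n = 82.

82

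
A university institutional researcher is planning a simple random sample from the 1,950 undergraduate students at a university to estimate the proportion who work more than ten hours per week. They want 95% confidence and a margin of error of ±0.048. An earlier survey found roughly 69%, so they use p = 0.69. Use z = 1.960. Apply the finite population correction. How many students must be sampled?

302

Unadjusted: n₀ = 1.960² × 0.69 × 0.31 / 0.048² ≈ 356.65, so n₀ = 357.
Finite population correction with N = 1,950: n = n₀ / (1 + (n₀−1)/N) = 357 / (1 + 356/1950) = 357 / 1.1826 ≈ 301.89.
Rounding up, n = 302.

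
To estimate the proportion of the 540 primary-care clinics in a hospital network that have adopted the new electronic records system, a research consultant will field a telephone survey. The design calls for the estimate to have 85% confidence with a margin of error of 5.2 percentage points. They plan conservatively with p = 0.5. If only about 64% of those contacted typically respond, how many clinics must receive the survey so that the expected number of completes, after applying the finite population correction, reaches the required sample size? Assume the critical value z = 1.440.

Completed interviews needed (unadjusted): n₀ = 1.440² × 0.2500 / 0.052² ≈ 191.72 → 192.
FPC for N = 540: n = 192 / (1 + 191/540) = 192 / 1.3537 ≈ 141.83 → 142.
At a 64% response rate, contacts needed = 142 / 0.64 ≈ 221.88 → 222.

222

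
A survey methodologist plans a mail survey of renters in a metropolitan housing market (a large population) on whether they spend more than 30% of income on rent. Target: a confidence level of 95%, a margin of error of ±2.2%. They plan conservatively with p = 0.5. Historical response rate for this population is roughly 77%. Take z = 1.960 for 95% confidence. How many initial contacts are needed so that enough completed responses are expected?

Completed interviews needed: n₀ = 1.960² × 0.2500 / 0.022² ≈ 1984.30 → 1985.
At a 77% response rate, contacts needed = 1985 / 0.77 ≈ 2577.92 → 2578.

2578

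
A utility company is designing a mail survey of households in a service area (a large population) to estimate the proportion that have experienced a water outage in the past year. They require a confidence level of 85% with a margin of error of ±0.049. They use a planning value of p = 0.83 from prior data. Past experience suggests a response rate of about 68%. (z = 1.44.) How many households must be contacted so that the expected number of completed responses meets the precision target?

Completed interviews needed: n₀ = 1.44² × 0.1411 / 0.049² ≈ 121.86 → 122.
At a 68% response rate, contacts needed = 122 / 0.68 ≈ 179.41 → 180.

180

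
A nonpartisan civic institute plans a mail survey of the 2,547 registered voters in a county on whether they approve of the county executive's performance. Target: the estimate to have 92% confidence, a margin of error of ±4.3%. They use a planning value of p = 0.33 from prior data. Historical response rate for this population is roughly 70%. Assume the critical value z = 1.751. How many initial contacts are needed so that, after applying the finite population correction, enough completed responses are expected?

Completed interviews needed (unadjusted): n₀ = 1.751² × 0.2211 / 0.043² ≈ 366.63 → 367.
FPC for N = 2,547: n = 367 / (1 + 366/2547) = 367 / 1.1437 ≈ 320.89 → 321.
At a 70% response rate, contacts needed = 321 / 0.70 ≈ 458.57 → 459.

459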